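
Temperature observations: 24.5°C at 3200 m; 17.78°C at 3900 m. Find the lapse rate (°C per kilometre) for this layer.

9.6°C/km

Γ = −ΔT/Δz = (24.5 − 17.78) / (3900 − 3200) m
  = 6.72°C / 0.7 km = 9.6°C/km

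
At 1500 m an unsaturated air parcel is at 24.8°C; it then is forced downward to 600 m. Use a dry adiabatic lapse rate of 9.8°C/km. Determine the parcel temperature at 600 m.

33.62°C

1500–600 m, dry adiabatic: Δz = 0.9 km ⇒ ΔT = +8.82°C; T = 33.62°C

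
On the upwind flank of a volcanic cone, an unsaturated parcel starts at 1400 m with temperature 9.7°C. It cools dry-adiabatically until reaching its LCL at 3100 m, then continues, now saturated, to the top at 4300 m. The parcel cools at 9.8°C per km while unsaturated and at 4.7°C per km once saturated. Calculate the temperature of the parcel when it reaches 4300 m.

1400–3100 m, dry: Δz = 1.7 km ⇒ ΔT = -16.66°C; T = -6.96°C
3100–4300 m, saturated: Δz = 1.2 km ⇒ ΔT = -5.64°C; T = -12.6°C

-12.6°C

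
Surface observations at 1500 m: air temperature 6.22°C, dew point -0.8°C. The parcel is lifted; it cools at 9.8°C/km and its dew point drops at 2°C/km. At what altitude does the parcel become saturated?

T and T_d converge at 9.8 − 2 = 7.8°C per km
Height above start = (6.22 − (-0.8)) / 7.8 = 0.9 km
LCL altitude = 1500 m + 900 m = 2400 m

2400 m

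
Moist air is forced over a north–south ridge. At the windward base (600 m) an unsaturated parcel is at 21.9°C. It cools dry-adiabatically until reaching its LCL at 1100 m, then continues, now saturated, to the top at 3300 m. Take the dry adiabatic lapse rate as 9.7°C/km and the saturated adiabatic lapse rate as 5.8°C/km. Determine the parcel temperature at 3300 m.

4.29°C

From 600 m to 1100 m (dry): cools by 9.7 × 0.5 = 4.85°C, giving 17.05°C.
From 1100 m to 3300 m (saturated): cools by 5.8 × 2.2 = 12.76°C, giving 4.29°C.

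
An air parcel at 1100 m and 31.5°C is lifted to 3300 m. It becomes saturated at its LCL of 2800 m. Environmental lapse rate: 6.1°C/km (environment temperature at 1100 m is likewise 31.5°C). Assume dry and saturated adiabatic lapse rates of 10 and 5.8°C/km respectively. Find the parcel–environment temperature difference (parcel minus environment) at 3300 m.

Parcel:
  1100–2800 m, dry: Δz = 1.7 km ⇒ ΔT = -17°C; T = 14.5°C
  2800–3300 m, saturated: Δz = 0.5 km ⇒ ΔT = -2.9°C; T = 11.6°C
Environment:
  1100–3300 m, environment: Δz = 2.2 km ⇒ ΔT = -13.42°C; T = 18.08°C
T_parcel − T_env = 11.6 − 18.08 = -6.48°C

-6.48°C (parcel cooler than environment)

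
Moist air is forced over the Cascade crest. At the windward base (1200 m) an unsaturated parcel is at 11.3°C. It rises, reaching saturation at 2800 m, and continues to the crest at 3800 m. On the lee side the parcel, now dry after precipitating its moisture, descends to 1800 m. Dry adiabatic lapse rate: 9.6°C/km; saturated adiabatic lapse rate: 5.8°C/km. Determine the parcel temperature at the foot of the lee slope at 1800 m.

9.34°C

Dry to 2800 m: -9.6 × 1.6 km = -15.36°C, so T = -4.06°C.
Saturated to 3800 m: -5.8 × 1 km = -5.8°C, so T = -9.86°C.
Dry descent to 1800 m: +9.6 × 2 km = +19.2°C, so T = 9.34°C.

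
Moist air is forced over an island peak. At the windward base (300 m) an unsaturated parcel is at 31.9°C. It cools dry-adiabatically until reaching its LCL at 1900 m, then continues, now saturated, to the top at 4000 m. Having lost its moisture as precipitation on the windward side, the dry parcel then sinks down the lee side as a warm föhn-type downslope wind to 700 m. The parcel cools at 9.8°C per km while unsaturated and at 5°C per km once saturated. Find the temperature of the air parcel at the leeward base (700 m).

300–1900 m, dry: Δz = 1.6 km ⇒ ΔT = -15.68°C; T = 16.22°C
1900–4000 m, saturated: Δz = 2.1 km ⇒ ΔT = -10.5°C; T = 5.72°C
4000–700 m, dry descent: Δz = 3.3 km ⇒ ΔT = +32.34°C; T = 38.06°C

38.06°C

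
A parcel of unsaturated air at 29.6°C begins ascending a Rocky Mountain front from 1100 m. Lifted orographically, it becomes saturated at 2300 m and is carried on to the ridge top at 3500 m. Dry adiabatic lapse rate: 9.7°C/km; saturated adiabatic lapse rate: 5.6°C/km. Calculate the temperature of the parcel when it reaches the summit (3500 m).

11.24°C

From 1100 m to 2300 m (dry): cools by 9.7 × 1.2 = 11.64°C, giving 17.96°C.
From 2300 m to 3500 m (saturated): cools by 5.6 × 1.2 = 6.72°C, giving 11.24°C.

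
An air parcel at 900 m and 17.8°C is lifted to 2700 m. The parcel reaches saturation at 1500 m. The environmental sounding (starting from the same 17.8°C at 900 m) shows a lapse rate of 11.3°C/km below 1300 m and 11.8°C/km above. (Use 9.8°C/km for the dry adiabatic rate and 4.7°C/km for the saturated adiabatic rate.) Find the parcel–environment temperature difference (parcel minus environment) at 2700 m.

Parcel:
  From 900 m to 1500 m (dry): cools by 9.8 × 0.6 = 5.88°C, giving 11.92°C.
  From 1500 m to 2700 m (saturated): cools by 4.7 × 1.2 = 5.64°C, giving 6.28°C.
Environment:
  From 900 m to 1300 m (environment, lower layer): cools by 11.3 × 0.4 = 4.52°C, giving 13.28°C.
  From 1300 m to 2700 m (environment, upper layer): cools by 11.8 × 1.4 = 16.52°C, giving -3.24°C.
T_parcel − T_env = 6.28 − (-3.24) = +9.52°C

+9.52°C (parcel warmer than environment)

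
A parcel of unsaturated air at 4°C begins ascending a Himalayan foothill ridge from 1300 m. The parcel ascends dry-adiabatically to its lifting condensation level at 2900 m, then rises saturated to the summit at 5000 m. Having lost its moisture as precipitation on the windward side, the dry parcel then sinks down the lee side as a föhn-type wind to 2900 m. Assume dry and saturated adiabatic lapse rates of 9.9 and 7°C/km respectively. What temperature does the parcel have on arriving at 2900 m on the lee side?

-5.75°C

From 1300 m to 2900 m (dry): cools by 9.9 × 1.6 = 15.84°C, giving -11.84°C.
From 2900 m to 5000 m (saturated): cools by 7 × 2.1 = 14.7°C, giving -26.54°C.
From 5000 m to 2900 m (dry descent): warms by 9.9 × 2.1 = 20.79°C, giving -5.75°C.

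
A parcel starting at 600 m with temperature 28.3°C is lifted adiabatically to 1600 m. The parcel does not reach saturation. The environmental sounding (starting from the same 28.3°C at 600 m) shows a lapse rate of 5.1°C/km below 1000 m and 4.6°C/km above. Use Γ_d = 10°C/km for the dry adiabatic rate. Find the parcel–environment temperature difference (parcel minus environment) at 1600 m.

-5.2°C (parcel cooler than environment)

Parcel:
  600 → 1600 m (dry, 10°C/km): ΔT = -10 × 1 = -10°C → T = 18.3°C
Environment:
  600 → 1000 m (environment, lower layer, 5.1°C/km): ΔT = -5.1 × 0.4 = -2.04°C → T = 26.26°C
  1000 → 1600 m (environment, upper layer, 4.6°C/km): ΔT = -4.6 × 0.6 = -2.76°C → T = 23.5°C
T_parcel − T_env = 18.3 − 23.5 = -5.2°C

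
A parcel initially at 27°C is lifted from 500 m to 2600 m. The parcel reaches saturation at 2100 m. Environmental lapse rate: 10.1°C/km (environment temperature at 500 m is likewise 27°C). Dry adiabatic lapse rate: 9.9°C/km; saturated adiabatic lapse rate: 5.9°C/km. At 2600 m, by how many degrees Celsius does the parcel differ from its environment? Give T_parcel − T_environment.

Parcel:
  From 500 m to 2100 m (dry): cools by 9.9 × 1.6 = 15.84°C, giving 11.16°C.
  From 2100 m to 2600 m (saturated): cools by 5.9 × 0.5 = 2.95°C, giving 8.21°C.
Environment:
  From 500 m to 2600 m (environment): cools by 10.1 × 2.1 = 21.21°C, giving 5.79°C.
T_parcel − T_env = 8.21 − 5.79 = +2.42°C

+2.42°C (parcel warmer than environment)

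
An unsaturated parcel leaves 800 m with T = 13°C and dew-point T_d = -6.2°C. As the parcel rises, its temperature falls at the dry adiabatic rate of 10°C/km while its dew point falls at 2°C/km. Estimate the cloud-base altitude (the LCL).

T and T_d converge at 10 − 2 = 8°C per km
Height above start = (13 − (-6.2)) / 8 = 2.4 km
LCL altitude = 800 m + 2400 m = 3200 m

3200 m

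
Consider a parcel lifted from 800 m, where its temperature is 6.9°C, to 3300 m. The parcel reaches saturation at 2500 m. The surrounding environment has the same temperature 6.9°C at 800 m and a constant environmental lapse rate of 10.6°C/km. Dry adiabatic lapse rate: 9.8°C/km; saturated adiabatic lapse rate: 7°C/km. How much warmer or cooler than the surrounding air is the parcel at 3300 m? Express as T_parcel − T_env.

Parcel:
  800–2500 m, dry: Δz = 1.7 km ⇒ ΔT = -16.66°C; T = -9.76°C
  2500–3300 m, saturated: Δz = 0.8 km ⇒ ΔT = -5.6°C; T = -15.36°C
Environment:
  800–3300 m, environment: Δz = 2.5 km ⇒ ΔT = -26.5°C; T = -19.6°C
T_parcel − T_env = -15.36 − (-19.6) = +4.24°C

+4.24°C (parcel warmer than environment)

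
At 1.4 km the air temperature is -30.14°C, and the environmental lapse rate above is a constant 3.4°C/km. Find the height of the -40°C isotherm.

4.3 km

Height above start = (-30.14 − (-40)) / 3.4 = 2.9 km
Altitude = 1400 m + 2900 m = 4300 m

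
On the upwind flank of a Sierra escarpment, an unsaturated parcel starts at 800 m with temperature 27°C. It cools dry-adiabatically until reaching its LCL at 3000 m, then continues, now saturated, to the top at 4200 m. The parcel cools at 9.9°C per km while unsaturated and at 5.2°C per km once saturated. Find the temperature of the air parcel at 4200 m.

-1.02°C

From 800 m to 3000 m (dry): cools by 9.9 × 2.2 = 21.78°C, giving 5.22°C.
From 3000 m to 4200 m (saturated): cools by 5.2 × 1.2 = 6.24°C, giving -1.02°C.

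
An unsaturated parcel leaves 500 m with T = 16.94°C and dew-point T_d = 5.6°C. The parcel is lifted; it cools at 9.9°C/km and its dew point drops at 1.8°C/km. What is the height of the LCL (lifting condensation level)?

T and T_d converge at 9.9 − 1.8 = 8.1°C per km
Height above start = (16.94 − 5.6) / 8.1 = 1.4 km
LCL altitude = 500 m + 1400 m = 1900 m

1900 m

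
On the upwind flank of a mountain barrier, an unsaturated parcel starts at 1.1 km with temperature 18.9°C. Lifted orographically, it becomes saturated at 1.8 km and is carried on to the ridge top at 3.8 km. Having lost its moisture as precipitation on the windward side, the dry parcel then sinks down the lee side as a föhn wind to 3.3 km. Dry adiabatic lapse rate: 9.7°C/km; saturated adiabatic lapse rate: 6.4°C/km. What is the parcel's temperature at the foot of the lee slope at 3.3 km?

4.16°C

From 1100 m to 1800 m (dry): cools by 9.7 × 0.7 = 6.79°C, giving 12.11°C.
From 1800 m to 3800 m (saturated): cools by 6.4 × 2 = 12.8°C, giving -0.69°C.
From 3800 m to 3300 m (dry descent): warms by 9.7 × 0.5 = 4.85°C, giving 4.16°C.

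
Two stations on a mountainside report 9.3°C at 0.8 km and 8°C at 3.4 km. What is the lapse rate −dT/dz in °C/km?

Γ = −ΔT/Δz = (9.3 − 8) / (3400 − 800) m
  = 1.3°C / 2.6 km = 0.5°C/km

0.5°C/km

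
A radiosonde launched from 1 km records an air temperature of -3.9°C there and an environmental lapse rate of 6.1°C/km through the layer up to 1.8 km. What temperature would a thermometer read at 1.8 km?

1000 → 1800 m (environmental, 6.1°C/km): ΔT = -6.1 × 0.8 = -4.88°C → T = -8.78°C

-8.78°C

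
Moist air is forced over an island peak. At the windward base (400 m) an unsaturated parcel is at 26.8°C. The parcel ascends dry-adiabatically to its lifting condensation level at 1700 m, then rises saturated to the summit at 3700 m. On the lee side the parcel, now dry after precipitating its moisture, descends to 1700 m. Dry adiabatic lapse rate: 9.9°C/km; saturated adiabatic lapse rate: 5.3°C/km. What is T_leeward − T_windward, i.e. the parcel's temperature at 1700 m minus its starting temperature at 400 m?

-3.67°C

From 400 m to 1700 m (dry): cools by 9.9 × 1.3 = 12.87°C, giving 13.93°C.
From 1700 m to 3700 m (saturated): cools by 5.3 × 2 = 10.6°C, giving 3.33°C.
From 3700 m to 1700 m (dry descent): warms by 9.9 × 2 = 19.8°C, giving 23.13°C.
Net change vs windward start: 23.13 − 26.8 = -3.67°C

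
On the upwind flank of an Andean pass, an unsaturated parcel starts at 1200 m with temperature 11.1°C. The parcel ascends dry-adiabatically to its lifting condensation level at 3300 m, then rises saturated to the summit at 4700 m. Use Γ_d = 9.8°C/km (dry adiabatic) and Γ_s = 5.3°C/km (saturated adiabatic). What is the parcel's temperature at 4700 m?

-16.9°C

1200 → 3300 m (dry, 9.8°C/km): ΔT = -9.8 × 2.1 = -20.58°C → T = -9.48°C
3300 → 4700 m (saturated, 5.3°C/km): ΔT = -5.3 × 1.4 = -7.42°C → T = -16.9°C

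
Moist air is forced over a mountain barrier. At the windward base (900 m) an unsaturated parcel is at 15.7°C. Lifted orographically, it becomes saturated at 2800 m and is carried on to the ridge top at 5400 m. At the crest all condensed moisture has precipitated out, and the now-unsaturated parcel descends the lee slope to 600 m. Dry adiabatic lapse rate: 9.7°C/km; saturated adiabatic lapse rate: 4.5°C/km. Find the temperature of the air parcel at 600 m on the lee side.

32.13°C

Dry to 2800 m: -9.7 × 1.9 km = -18.43°C, so T = -2.73°C.
Saturated to 5400 m: -4.5 × 2.6 km = -11.7°C, so T = -14.43°C.
Dry descent to 600 m: +9.7 × 4.8 km = +46.56°C, so T = 32.13°C.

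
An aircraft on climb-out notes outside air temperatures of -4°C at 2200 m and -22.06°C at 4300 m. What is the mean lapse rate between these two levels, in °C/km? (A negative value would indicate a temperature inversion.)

Γ = −ΔT/Δz = (-4 − (-22.06)) / (4300 − 2200) m
  = 18.06°C / 2.1 km = 8.6°C/km

8.6°C/km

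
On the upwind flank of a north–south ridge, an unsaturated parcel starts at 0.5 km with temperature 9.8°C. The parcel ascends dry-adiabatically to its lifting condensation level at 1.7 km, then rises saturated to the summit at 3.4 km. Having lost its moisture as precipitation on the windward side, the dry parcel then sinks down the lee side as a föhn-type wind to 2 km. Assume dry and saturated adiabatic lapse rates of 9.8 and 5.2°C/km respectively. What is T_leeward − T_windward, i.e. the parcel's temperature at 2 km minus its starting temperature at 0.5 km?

500 → 1700 m (dry, 9.8°C/km): ΔT = -9.8 × 1.2 = -11.76°C → T = -1.96°C
1700 → 3400 m (saturated, 5.2°C/km): ΔT = -5.2 × 1.7 = -8.84°C → T = -10.8°C
3400 → 2000 m (dry descent, 9.8°C/km): ΔT = +9.8 × 1.4 = +13.72°C → T = 2.92°C
Net change vs windward start: 2.92 − 9.8 = -6.88°C

-6.88°C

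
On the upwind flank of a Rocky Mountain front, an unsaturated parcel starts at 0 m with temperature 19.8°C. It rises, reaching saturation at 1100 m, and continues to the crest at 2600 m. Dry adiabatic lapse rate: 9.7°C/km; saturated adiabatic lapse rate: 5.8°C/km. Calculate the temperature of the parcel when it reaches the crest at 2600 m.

Dry to 1100 m: -9.7 × 1.1 km = -10.67°C, so T = 9.13°C.
Saturated to 2600 m: -5.8 × 1.5 km = -8.7°C, so T = 0.43°C.

0.43°C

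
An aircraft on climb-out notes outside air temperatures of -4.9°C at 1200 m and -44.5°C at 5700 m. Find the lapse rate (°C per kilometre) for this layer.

Γ = −ΔT/Δz = (-4.9 − (-44.5)) / (5700 − 1200) m
  = 39.6°C / 4.5 km = 8.8°C/km

8.8°C/km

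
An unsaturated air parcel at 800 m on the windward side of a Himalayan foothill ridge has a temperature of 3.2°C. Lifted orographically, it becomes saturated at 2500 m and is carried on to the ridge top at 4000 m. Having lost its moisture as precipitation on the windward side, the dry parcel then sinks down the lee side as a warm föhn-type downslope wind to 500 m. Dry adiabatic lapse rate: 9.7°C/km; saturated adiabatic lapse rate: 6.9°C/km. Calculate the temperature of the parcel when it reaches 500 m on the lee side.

10.31°C

Dry to 2500 m: -9.7 × 1.7 km = -16.49°C, so T = -13.29°C.
Saturated to 4000 m: -6.9 × 1.5 km = -10.35°C, so T = -23.64°C.
Dry descent to 500 m: +9.7 × 3.5 km = +33.95°C, so T = 10.31°C.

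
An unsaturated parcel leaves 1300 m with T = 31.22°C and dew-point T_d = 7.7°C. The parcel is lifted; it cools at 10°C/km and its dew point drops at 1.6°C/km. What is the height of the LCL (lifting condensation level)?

4100 m

T and T_d converge at 10 − 1.6 = 8.4°C per km
Height above start = (31.22 − 7.7) / 8.4 = 2.8 km
LCL altitude = 1300 m + 2800 m = 4100 m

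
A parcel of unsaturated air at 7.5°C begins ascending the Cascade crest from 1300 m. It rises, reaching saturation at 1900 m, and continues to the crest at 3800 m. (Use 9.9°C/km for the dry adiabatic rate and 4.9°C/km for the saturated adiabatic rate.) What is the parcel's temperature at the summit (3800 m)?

1300 → 1900 m (dry, 9.9°C/km): ΔT = -9.9 × 0.6 = -5.94°C → T = 1.56°C
1900 → 3800 m (saturated, 4.9°C/km): ΔT = -4.9 × 1.9 = -9.31°C → T = -7.75°C

-7.75°C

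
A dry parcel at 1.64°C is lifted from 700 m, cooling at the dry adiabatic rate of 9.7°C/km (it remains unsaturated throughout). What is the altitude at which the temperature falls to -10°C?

Height above start = (1.64 − (-10)) / 9.7 = 1.2 km
Altitude = 700 m + 1200 m = 1900 m

1900 m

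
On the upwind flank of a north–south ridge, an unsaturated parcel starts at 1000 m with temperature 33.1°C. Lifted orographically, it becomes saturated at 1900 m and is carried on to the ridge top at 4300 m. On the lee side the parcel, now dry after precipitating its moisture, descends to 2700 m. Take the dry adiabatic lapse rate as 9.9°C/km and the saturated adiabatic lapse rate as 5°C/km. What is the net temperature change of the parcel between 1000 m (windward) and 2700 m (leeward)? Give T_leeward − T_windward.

From 1000 m to 1900 m (dry): cools by 9.9 × 0.9 = 8.91°C, giving 24.19°C.
From 1900 m to 4300 m (saturated): cools by 5 × 2.4 = 12°C, giving 12.19°C.
From 4300 m to 2700 m (dry descent): warms by 9.9 × 1.6 = 15.84°C, giving 28.03°C.
Net change vs windward start: 28.03 − 33.1 = -5.07°C

-5.07°C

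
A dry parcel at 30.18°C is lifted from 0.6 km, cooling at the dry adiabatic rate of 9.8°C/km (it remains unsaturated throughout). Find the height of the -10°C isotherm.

Height above start = (30.18 − (-10)) / 9.8 = 4.1 km
Altitude = 600 m + 4100 m = 4700 m

4.7 km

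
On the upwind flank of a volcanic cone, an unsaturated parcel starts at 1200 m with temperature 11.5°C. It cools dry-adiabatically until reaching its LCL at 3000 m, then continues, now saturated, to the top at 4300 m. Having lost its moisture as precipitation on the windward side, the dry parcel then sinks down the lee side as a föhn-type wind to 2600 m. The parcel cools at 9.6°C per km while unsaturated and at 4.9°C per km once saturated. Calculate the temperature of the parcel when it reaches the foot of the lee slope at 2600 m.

From 1200 m to 3000 m (dry): cools by 9.6 × 1.8 = 17.28°C, giving -5.78°C.
From 3000 m to 4300 m (saturated): cools by 4.9 × 1.3 = 6.37°C, giving -12.15°C.
From 4300 m to 2600 m (dry descent): warms by 9.6 × 1.7 = 16.32°C, giving 4.17°C.

4.17°C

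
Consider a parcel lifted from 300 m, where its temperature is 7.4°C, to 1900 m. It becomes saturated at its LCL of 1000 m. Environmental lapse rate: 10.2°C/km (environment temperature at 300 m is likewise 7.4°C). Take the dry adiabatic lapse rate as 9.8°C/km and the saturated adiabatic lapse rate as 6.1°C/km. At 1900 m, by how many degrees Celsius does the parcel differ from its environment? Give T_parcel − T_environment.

Parcel:
  From 300 m to 1000 m (dry): cools by 9.8 × 0.7 = 6.86°C, giving 0.54°C.
  From 1000 m to 1900 m (saturated): cools by 6.1 × 0.9 = 5.49°C, giving -4.95°C.
Environment:
  From 300 m to 1900 m (environment): cools by 10.2 × 1.6 = 16.32°C, giving -8.92°C.
T_parcel − T_env = -4.95 − (-8.92) = +3.97°C

+3.97°C (parcel warmer than environment)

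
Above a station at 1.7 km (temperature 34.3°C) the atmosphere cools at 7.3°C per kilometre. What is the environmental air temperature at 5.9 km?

3.64°C

1700 → 5900 m (environmental, 7.3°C/km): ΔT = -7.3 × 4.2 = -30.66°C → T = 3.64°C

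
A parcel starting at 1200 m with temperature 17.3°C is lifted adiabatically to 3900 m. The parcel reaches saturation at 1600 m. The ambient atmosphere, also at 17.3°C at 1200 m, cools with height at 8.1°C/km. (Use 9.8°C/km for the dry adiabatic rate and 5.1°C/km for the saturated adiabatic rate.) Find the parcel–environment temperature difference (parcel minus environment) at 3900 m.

Parcel:
  1200 → 1600 m (dry, 9.8°C/km): ΔT = -9.8 × 0.4 = -3.92°C → T = 13.38°C
  1600 → 3900 m (saturated, 5.1°C/km): ΔT = -5.1 × 2.3 = -11.73°C → T = 1.65°C
Environment:
  1200 → 3900 m (environment, 8.1°C/km): ΔT = -8.1 × 2.7 = -21.87°C → T = -4.57°C
T_parcel − T_env = 1.65 − (-4.57) = +6.22°C

+6.22°C (parcel warmer than environment)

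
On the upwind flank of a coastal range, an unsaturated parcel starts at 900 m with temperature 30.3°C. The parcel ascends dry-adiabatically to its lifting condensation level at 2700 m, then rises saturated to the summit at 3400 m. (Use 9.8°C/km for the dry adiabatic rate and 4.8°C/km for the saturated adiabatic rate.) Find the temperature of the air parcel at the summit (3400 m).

From 900 m to 2700 m (dry): cools by 9.8 × 1.8 = 17.64°C, giving 12.66°C.
From 2700 m to 3400 m (saturated): cools by 4.8 × 0.7 = 3.36°C, giving 9.3°C.

9.3°C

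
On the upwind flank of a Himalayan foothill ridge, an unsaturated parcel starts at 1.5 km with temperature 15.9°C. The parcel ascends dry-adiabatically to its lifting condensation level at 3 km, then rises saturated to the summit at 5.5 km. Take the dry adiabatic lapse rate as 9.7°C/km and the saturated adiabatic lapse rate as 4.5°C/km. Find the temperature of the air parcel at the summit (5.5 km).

-9.9°C

1500 → 3000 m (dry, 9.7°C/km): ΔT = -9.7 × 1.5 = -14.55°C → T = 1.35°C
3000 → 5500 m (saturated, 4.5°C/km): ΔT = -4.5 × 2.5 = -11.25°C → T = -9.9°C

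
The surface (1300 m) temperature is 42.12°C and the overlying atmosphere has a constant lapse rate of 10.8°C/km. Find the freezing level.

5200 m

Height above start = (42.12 − 0) / 10.8 = 3.9 km
Altitude = 1300 m + 3900 m = 5200 m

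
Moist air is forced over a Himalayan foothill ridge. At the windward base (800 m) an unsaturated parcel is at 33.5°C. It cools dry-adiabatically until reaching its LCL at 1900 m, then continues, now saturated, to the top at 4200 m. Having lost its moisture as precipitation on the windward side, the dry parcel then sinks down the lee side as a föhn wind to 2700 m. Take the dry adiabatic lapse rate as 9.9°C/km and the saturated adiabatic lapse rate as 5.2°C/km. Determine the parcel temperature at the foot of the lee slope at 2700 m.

800–1900 m, dry: Δz = 1.1 km ⇒ ΔT = -10.89°C; T = 22.61°C
1900–4200 m, saturated: Δz = 2.3 km ⇒ ΔT = -11.96°C; T = 10.65°C
4200–2700 m, dry descent: Δz = 1.5 km ⇒ ΔT = +14.85°C; T = 25.5°C

25.5°C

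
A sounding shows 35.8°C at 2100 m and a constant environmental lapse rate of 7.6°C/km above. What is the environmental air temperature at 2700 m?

31.24°C

Environmental to 2700 m: -7.6 × 0.6 km = -4.56°C, so T = 31.24°C.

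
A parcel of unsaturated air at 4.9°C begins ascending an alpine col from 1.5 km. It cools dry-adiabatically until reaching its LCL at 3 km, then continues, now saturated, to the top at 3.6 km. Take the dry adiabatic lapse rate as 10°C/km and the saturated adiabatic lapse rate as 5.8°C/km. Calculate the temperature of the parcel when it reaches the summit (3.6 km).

Dry to 3000 m: -10 × 1.5 km = -15°C, so T = -10.1°C.
Saturated to 3600 m: -5.8 × 0.6 km = -3.48°C, so T = -13.58°C.

-13.58°C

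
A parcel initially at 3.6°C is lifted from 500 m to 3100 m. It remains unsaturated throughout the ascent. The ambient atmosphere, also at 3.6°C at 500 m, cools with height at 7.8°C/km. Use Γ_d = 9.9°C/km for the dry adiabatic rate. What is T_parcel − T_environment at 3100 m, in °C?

-5.46°C (parcel cooler than environment)

Parcel:
  500–3100 m, dry: Δz = 2.6 km ⇒ ΔT = -25.74°C; T = -22.14°C
Environment:
  500–3100 m, environment: Δz = 2.6 km ⇒ ΔT = -20.28°C; T = -16.68°C
T_parcel − T_env = -22.14 − (-16.68) = -5.46°C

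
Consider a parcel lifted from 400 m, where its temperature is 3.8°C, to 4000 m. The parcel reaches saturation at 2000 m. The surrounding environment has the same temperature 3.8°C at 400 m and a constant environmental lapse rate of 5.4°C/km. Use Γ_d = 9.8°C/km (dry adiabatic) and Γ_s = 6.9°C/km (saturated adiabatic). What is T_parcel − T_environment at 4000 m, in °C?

Parcel:
  400–2000 m, dry: Δz = 1.6 km ⇒ ΔT = -15.68°C; T = -11.88°C
  2000–4000 m, saturated: Δz = 2 km ⇒ ΔT = -13.8°C; T = -25.68°C
Environment:
  400–4000 m, environment: Δz = 3.6 km ⇒ ΔT = -19.44°C; T = -15.64°C
T_parcel − T_env = -25.68 − (-15.64) = -10.04°C

-10.04°C (parcel cooler than environment)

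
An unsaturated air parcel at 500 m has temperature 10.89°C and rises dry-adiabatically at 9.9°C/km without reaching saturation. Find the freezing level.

Height above start = (10.89 − 0) / 9.9 = 1.1 km
Altitude = 500 m + 1100 m = 1600 m

1600 m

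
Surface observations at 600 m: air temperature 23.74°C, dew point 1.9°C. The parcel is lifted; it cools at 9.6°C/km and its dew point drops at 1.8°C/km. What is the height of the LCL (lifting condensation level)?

3400 m

T and T_d converge at 9.6 − 1.8 = 7.8°C per km
Height above start = (23.74 − 1.9) / 7.8 = 2.8 km
LCL altitude = 600 m + 2800 m = 3400 m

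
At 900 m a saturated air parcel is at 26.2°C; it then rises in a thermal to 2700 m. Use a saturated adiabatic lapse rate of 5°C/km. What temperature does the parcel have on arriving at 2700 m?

Saturated adiabatic to 2700 m: -5 × 1.8 km = -9°C, so T = 17.2°C.

17.2°C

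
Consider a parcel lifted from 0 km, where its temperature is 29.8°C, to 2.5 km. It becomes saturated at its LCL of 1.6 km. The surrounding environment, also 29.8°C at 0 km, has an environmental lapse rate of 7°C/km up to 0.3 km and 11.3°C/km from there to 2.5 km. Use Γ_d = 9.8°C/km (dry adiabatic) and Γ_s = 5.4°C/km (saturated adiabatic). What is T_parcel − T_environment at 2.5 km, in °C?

+6.42°C (parcel warmer than environment)

Parcel:
  From 0 m to 1600 m (dry): cools by 9.8 × 1.6 = 15.68°C, giving 14.12°C.
  From 1600 m to 2500 m (saturated): cools by 5.4 × 0.9 = 4.86°C, giving 9.26°C.
Environment:
  From 0 m to 300 m (environment, lower layer): cools by 7 × 0.3 = 2.1°C, giving 27.7°C.
  From 300 m to 2500 m (environment, upper layer): cools by 11.3 × 2.2 = 24.86°C, giving 2.84°C.
T_parcel − T_env = 9.26 − 2.84 = +6.42°C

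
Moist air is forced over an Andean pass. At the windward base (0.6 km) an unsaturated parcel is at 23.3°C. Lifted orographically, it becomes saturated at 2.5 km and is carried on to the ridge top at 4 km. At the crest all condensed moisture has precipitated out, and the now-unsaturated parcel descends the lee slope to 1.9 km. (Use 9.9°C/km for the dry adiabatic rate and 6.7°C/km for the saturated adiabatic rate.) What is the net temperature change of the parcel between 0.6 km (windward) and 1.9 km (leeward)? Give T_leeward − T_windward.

-8.07°C

Dry to 2500 m: -9.9 × 1.9 km = -18.81°C, so T = 4.49°C.
Saturated to 4000 m: -6.7 × 1.5 km = -10.05°C, so T = -5.56°C.
Dry descent to 1900 m: +9.9 × 2.1 km = +20.79°C, so T = 15.23°C.
Net change vs windward start: 15.23 − 23.3 = -8.07°C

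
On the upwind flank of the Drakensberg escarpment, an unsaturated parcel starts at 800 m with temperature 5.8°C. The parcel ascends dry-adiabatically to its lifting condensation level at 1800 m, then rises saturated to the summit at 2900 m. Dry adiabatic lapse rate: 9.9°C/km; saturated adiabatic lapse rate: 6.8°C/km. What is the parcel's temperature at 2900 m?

800 → 1800 m (dry, 9.9°C/km): ΔT = -9.9 × 1 = -9.9°C → T = -4.1°C
1800 → 2900 m (saturated, 6.8°C/km): ΔT = -6.8 × 1.1 = -7.48°C → T = -11.58°C

-11.58°C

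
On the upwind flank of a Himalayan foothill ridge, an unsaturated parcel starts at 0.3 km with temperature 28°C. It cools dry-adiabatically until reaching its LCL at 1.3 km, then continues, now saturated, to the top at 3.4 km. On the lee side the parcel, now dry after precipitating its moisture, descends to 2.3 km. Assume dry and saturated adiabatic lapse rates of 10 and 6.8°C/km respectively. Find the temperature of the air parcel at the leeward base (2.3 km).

300 → 1300 m (dry, 10°C/km): ΔT = -10 × 1 = -10°C → T = 18°C
1300 → 3400 m (saturated, 6.8°C/km): ΔT = -6.8 × 2.1 = -14.28°C → T = 3.72°C
3400 → 2300 m (dry descent, 10°C/km): ΔT = +10 × 1.1 = +11°C → T = 14.72°C

14.72°C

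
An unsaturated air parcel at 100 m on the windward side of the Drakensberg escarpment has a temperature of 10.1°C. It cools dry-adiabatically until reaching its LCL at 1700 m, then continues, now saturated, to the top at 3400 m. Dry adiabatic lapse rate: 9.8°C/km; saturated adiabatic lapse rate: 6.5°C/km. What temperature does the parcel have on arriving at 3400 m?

-16.63°C

Dry to 1700 m: -9.8 × 1.6 km = -15.68°C, so T = -5.58°C.
Saturated to 3400 m: -6.5 × 1.7 km = -11.05°C, so T = -16.63°C.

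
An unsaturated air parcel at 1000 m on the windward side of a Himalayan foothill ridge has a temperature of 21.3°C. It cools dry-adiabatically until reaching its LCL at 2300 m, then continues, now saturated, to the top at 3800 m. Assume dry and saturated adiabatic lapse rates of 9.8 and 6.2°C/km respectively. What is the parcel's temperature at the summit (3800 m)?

-0.74°C

1000–2300 m, dry: Δz = 1.3 km ⇒ ΔT = -12.74°C; T = 8.56°C
2300–3800 m, saturated: Δz = 1.5 km ⇒ ΔT = -9.3°C; T = -0.74°C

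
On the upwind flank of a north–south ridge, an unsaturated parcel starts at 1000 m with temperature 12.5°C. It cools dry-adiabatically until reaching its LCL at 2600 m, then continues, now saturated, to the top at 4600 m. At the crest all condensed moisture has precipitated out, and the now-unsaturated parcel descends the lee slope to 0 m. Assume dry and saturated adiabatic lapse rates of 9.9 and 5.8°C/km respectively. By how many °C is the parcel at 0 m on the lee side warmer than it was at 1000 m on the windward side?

Dry to 2600 m: -9.9 × 1.6 km = -15.84°C, so T = -3.34°C.
Saturated to 4600 m: -5.8 × 2 km = -11.6°C, so T = -14.94°C.
Dry descent to 0 m: +9.9 × 4.6 km = +45.54°C, so T = 30.6°C.
Net change vs windward start: 30.6 − 12.5 = +18.1°C

+18.1°C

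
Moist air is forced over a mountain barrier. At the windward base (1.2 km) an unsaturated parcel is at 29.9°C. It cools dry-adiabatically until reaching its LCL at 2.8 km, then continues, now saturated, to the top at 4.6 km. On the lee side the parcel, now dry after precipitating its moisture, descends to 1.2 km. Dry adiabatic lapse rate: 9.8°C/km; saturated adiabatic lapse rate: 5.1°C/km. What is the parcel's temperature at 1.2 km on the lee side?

1200 → 2800 m (dry, 9.8°C/km): ΔT = -9.8 × 1.6 = -15.68°C → T = 14.22°C
2800 → 4600 m (saturated, 5.1°C/km): ΔT = -5.1 × 1.8 = -9.18°C → T = 5.04°C
4600 → 1200 m (dry descent, 9.8°C/km): ΔT = +9.8 × 3.4 = +33.32°C → T = 38.36°C

38.36°C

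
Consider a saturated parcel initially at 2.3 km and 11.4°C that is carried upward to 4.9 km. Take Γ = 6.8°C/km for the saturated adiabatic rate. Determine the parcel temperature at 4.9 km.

-6.28°C

2300 → 4900 m (saturated adiabatic, 6.8°C/km): ΔT = -6.8 × 2.6 = -17.68°C → T = -6.28°C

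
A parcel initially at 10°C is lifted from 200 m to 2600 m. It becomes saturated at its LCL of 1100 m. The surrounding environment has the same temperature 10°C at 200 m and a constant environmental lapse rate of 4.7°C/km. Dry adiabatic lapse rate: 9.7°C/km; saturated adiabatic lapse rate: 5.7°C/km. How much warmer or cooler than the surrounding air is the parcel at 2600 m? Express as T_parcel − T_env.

-6°C (parcel cooler than environment)

Parcel:
  From 200 m to 1100 m (dry): cools by 9.7 × 0.9 = 8.73°C, giving 1.27°C.
  From 1100 m to 2600 m (saturated): cools by 5.7 × 1.5 = 8.55°C, giving -7.28°C.
Environment:
  From 200 m to 2600 m (environment): cools by 4.7 × 2.4 = 11.28°C, giving -1.28°C.
T_parcel − T_env = -7.28 − (-1.28) = -6°C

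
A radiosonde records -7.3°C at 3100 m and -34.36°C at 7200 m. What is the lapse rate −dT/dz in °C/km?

Γ = −ΔT/Δz = (-7.3 − (-34.36)) / (7200 − 3100) m
  = 27.06°C / 4.1 km = 6.6°C/km

6.6°C/km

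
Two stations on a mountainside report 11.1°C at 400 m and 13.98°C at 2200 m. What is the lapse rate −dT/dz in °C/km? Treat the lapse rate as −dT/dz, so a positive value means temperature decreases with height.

-1.6°C/km

Γ = −ΔT/Δz = (11.1 − 13.98) / (2200 − 400) m
  = -2.88°C / 1.8 km = -1.6°C/km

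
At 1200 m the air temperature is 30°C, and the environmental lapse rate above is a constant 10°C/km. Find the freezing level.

Height above start = (30 − 0) / 10 = 3 km
Altitude = 1200 m + 3000 m = 4200 m

4200 m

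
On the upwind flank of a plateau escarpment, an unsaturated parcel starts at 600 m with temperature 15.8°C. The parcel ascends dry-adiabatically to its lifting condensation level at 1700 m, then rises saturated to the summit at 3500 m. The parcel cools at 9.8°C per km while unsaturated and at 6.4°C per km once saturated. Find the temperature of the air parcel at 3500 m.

-6.5°C

From 600 m to 1700 m (dry): cools by 9.8 × 1.1 = 10.78°C, giving 5.02°C.
From 1700 m to 3500 m (saturated): cools by 6.4 × 1.8 = 11.52°C, giving -6.5°C.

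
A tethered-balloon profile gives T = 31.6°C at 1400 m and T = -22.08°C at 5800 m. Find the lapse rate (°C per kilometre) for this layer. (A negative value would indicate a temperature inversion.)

12.2°C/km

Γ = −ΔT/Δz = (31.6 − (-22.08)) / (5800 − 1400) m
  = 53.68°C / 4.4 km = 12.2°C/km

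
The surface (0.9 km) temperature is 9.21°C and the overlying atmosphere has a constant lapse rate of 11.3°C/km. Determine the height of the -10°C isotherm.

2.6 km

Height above start = (9.21 − (-10)) / 11.3 = 1.7 km
Altitude = 900 m + 1700 m = 2600 m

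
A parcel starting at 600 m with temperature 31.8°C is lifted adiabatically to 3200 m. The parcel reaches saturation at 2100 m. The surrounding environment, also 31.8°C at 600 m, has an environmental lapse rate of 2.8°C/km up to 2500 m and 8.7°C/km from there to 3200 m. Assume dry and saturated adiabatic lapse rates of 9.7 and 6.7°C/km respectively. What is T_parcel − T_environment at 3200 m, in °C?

-10.51°C (parcel cooler than environment)

Parcel:
  600–2100 m, dry: Δz = 1.5 km ⇒ ΔT = -14.55°C; T = 17.25°C
  2100–3200 m, saturated: Δz = 1.1 km ⇒ ΔT = -7.37°C; T = 9.88°C
Environment:
  600–2500 m, environment, lower layer: Δz = 1.9 km ⇒ ΔT = -5.32°C; T = 26.48°C
  2500–3200 m, environment, upper layer: Δz = 0.7 km ⇒ ΔT = -6.09°C; T = 20.39°C
T_parcel − T_env = 9.88 − 20.39 = -10.51°C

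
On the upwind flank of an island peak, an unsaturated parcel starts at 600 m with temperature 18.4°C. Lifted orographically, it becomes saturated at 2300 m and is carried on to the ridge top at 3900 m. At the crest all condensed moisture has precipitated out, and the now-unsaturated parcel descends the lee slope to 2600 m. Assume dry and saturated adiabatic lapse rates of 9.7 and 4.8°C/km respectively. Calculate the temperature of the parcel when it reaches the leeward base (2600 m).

6.84°C

From 600 m to 2300 m (dry): cools by 9.7 × 1.7 = 16.49°C, giving 1.91°C.
From 2300 m to 3900 m (saturated): cools by 4.8 × 1.6 = 7.68°C, giving -5.77°C.
From 3900 m to 2600 m (dry descent): warms by 9.7 × 1.3 = 12.61°C, giving 6.84°C.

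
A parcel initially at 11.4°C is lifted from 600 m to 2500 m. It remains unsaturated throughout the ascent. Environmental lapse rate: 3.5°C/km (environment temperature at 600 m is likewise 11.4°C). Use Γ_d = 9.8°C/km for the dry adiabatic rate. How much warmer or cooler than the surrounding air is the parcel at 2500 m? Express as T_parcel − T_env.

Parcel:
  600 → 2500 m (dry, 9.8°C/km): ΔT = -9.8 × 1.9 = -18.62°C → T = -7.22°C
Environment:
  600 → 2500 m (environment, 3.5°C/km): ΔT = -3.5 × 1.9 = -6.65°C → T = 4.75°C
T_parcel − T_env = -7.22 − 4.75 = -11.97°C

-11.97°C (parcel cooler than environment)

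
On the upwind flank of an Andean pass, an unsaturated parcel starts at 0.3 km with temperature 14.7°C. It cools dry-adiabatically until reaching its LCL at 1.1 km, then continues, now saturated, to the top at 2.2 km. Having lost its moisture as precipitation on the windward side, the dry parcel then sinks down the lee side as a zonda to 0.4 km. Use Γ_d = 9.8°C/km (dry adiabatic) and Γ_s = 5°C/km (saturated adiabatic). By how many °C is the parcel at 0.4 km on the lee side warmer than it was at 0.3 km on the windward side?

+4.3°C

300 → 1100 m (dry, 9.8°C/km): ΔT = -9.8 × 0.8 = -7.84°C → T = 6.86°C
1100 → 2200 m (saturated, 5°C/km): ΔT = -5 × 1.1 = -5.5°C → T = 1.36°C
2200 → 400 m (dry descent, 9.8°C/km): ΔT = +9.8 × 1.8 = +17.64°C → T = 19°C
Net change vs windward start: 19 − 14.7 = +4.3°C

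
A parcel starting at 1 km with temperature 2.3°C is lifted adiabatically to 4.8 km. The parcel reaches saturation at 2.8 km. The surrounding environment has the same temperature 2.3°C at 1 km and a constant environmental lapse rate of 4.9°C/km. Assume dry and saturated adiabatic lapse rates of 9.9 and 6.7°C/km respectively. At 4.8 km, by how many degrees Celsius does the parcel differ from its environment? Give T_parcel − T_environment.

Parcel:
  Dry to 2800 m: -9.9 × 1.8 km = -17.82°C, so T = -15.52°C.
  Saturated to 4800 m: -6.7 × 2 km = -13.4°C, so T = -28.92°C.
Environment:
  Environment to 4800 m: -4.9 × 3.8 km = -18.62°C, so T = -16.32°C.
T_parcel − T_env = -28.92 − (-16.32) = -12.6°C

-12.6°C (parcel cooler than environment)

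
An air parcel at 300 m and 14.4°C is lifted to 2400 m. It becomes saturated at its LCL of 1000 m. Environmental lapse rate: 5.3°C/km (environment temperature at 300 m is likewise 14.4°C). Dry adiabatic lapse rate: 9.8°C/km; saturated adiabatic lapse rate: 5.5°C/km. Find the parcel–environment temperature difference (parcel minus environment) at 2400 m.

Parcel:
  From 300 m to 1000 m (dry): cools by 9.8 × 0.7 = 6.86°C, giving 7.54°C.
  From 1000 m to 2400 m (saturated): cools by 5.5 × 1.4 = 7.7°C, giving -0.16°C.
Environment:
  From 300 m to 2400 m (environment): cools by 5.3 × 2.1 = 11.13°C, giving 3.27°C.
T_parcel − T_env = -0.16 − 3.27 = -3.43°C

-3.43°C (parcel cooler than environment)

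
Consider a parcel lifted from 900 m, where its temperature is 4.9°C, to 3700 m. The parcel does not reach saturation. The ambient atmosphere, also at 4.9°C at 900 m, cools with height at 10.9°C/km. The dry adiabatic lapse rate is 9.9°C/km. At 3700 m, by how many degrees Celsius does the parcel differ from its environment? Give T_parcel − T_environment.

+2.8°C (parcel warmer than environment)

Parcel:
  900–3700 m, dry: Δz = 2.8 km ⇒ ΔT = -27.72°C; T = -22.82°C
Environment:
  900–3700 m, environment: Δz = 2.8 km ⇒ ΔT = -30.52°C; T = -25.62°C
T_parcel − T_env = -22.82 − (-25.62) = +2.8°C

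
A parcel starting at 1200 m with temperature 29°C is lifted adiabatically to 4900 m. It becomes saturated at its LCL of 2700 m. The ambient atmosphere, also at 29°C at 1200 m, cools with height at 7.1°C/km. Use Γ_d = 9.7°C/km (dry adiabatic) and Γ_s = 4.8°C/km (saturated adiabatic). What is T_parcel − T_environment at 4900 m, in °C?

Parcel:
  1200–2700 m, dry: Δz = 1.5 km ⇒ ΔT = -14.55°C; T = 14.45°C
  2700–4900 m, saturated: Δz = 2.2 km ⇒ ΔT = -10.56°C; T = 3.89°C
Environment:
  1200–4900 m, environment: Δz = 3.7 km ⇒ ΔT = -26.27°C; T = 2.73°C
T_parcel − T_env = 3.89 − 2.73 = +1.16°C

+1.16°C (parcel warmer than environment)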